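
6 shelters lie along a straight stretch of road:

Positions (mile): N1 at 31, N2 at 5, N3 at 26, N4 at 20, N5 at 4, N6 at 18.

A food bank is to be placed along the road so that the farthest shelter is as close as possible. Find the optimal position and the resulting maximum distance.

The 1-center on a line is the midpoint of the two extreme points: leftmost at 4, rightmost at 31.
Optimal location = (4 + 31)/2 = 17.5; maximum distance = (31 − 4)/2 = 13.5.

location 17.5, max distance 13.5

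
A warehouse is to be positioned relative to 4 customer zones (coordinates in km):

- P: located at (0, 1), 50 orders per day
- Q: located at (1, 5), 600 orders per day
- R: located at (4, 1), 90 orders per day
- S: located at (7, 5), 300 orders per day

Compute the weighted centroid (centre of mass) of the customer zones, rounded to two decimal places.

The minimiser of Σwᵢ‖p−pᵢ‖² is the weighted centroid p* = (Σwᵢpᵢ)/(Σwᵢ).
Σwᵢ = 1040.
Σwᵢxᵢ = 50·0 + 600·1 + 90·4 + 300·7 = 3060.
Σwᵢyᵢ = 50·1 + 600·5 + 90·1 + 300·5 = 4640.
x* = 3060/1040 = 2.94, y* = 4640/1040 = 4.46.

(2.94, 4.46)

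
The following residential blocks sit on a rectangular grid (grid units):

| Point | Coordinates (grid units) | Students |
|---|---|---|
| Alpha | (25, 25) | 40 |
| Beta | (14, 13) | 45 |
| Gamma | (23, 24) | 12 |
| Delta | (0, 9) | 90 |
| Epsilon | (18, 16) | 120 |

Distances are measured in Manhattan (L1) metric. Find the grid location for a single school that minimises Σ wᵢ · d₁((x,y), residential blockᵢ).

(18, 16)

Manhattan distance separates: Σwᵢ(|x−xᵢ|+|y−yᵢ|) = Σwᵢ|x−xᵢ| + Σwᵢ|y−yᵢ|, so x and y are optimised independently as 1-D weighted medians.
Total weight W = 307; half = 153.5.
x-coordinate, sorted with cumulative weight:
  x=0 (Delta, w=90) cum 90
  x=14 (Beta, w=45) cum 135
  x=18 (Epsilon, w=120) cum 255  ← median
  x=23 (Gamma, w=12) cum 267
  x=25 (Alpha, w=40) cum 307
⇒ x* = 18
y-coordinate, sorted with cumulative weight:
  y=9 (Delta, w=90) cum 90
  y=13 (Beta, w=45) cum 135
  y=16 (Epsilon, w=120) cum 255  ← median
  y=24 (Gamma, w=12) cum 267
  y=25 (Alpha, w=40) cum 307
⇒ y* = 16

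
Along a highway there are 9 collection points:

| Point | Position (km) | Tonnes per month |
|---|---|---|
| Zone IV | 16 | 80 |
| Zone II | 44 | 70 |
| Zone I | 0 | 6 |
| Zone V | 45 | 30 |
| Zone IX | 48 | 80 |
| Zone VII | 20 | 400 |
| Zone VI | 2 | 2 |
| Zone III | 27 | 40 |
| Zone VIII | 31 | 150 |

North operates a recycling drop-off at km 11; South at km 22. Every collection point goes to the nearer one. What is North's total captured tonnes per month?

The indifferent point is the midpoint (11+22)/2 = 16.5; collection points left of it (closer to North at 11) go to North, those right go to South.
  Zone I at 0 (w=6) → North
  Zone VI at 2 (w=2) → North
  Zone IV at 16 (w=80) → North
  Zone VII at 20 (w=400) → South
  Zone III at 27 (w=40) → South
  Zone VIII at 31 (w=150) → South
  Zone II at 44 (w=70) → South
  Zone V at 45 (w=30) → South
  Zone IX at 48 (w=80) → South
North captures 88; South captures 770.

88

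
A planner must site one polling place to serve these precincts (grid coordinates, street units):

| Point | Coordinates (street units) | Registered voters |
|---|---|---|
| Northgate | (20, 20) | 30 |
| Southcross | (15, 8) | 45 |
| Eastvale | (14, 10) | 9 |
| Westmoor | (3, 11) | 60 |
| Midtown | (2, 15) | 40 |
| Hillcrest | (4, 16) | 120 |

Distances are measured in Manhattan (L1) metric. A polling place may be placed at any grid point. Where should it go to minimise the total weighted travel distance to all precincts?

Manhattan distance separates: Σwᵢ(|x−xᵢ|+|y−yᵢ|) = Σwᵢ|x−xᵢ| + Σwᵢ|y−yᵢ|, so x and y are optimised independently as 1-D weighted medians.
Total weight W = 304; half = 152.
x-coordinate, sorted with cumulative weight:
  x=2 (Midtown, w=40) cum 40
  x=3 (Westmoor, w=60) cum 100
  x=4 (Hillcrest, w=120) cum 220  ← median
  x=14 (Eastvale, w=9) cum 229
  x=15 (Southcross, w=45) cum 274
  x=20 (Northgate, w=30) cum 304
⇒ x* = 4
y-coordinate, sorted with cumulative weight:
  y=8 (Southcross, w=45) cum 45
  y=10 (Eastvale, w=9) cum 54
  y=11 (Westmoor, w=60) cum 114
  y=15 (Midtown, w=40) cum 154  ← median
  y=16 (Hillcrest, w=120) cum 274
  y=20 (Northgate, w=30) cum 304
⇒ y* = 15

(4, 15)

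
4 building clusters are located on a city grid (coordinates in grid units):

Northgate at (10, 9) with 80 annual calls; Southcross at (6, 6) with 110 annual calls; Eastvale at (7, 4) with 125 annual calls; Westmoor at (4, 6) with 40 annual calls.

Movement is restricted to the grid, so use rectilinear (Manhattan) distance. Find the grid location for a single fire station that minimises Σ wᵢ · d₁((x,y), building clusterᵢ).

Manhattan distance separates: Σwᵢ(|x−xᵢ|+|y−yᵢ|) = Σwᵢ|x−xᵢ| + Σwᵢ|y−yᵢ|, so x and y are optimised independently as 1-D weighted medians.
Total weight W = 355; half = 177.5.
x-coordinate, sorted with cumulative weight:
  x=4 (Westmoor, w=40) cum 40
  x=6 (Southcross, w=110) cum 150
  x=7 (Eastvale, w=125) cum 275  ← median
  x=10 (Northgate, w=80) cum 355
⇒ x* = 7
y-coordinate, sorted with cumulative weight:
  y=4 (Eastvale, w=125) cum 125
  y=6 (Southcross, w=110) cum 235  ← median
  y=6 (Westmoor, w=40) cum 275
  y=9 (Northgate, w=80) cum 355
⇒ y* = 6

(7, 6)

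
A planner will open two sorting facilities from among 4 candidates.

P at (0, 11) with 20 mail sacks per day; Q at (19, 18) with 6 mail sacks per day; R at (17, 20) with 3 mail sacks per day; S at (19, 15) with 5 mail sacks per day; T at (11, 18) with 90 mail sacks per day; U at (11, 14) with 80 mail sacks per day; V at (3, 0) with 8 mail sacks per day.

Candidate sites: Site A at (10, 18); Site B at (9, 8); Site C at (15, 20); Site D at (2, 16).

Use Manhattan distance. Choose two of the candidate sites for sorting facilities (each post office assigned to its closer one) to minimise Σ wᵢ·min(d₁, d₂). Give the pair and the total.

Evaluate every pair (each demand assigned to the nearer of the two):
  {Site A, Site D}: total = 907
  {Site A, Site B}: total = 983
  {Site A, Site C}: total = 1117
  {Site B, Site C}: total = 1619
  {Site C, Site D}: total = 1703
  {Site B, Site D}: total = 2138
Best pair: {Site A, Site D} with total 907.

{Site A, Site D}, total 907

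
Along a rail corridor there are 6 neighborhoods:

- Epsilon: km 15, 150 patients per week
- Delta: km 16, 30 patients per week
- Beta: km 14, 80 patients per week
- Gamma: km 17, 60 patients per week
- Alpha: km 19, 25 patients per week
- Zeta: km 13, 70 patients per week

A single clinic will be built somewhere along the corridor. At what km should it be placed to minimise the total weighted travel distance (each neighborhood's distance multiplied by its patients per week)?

x = 15

For a sum of weighted absolute distances on a line, the optimum is the weighted median (not the mean). Total weight W = 415; half-weight = 207.5.
Sort by position and accumulate weight:
  km 13 (Zeta, w=70) → cum 70
  km 14 (Beta, w=80) → cum 150
  km 15 (Epsilon, w=150) → cum 300  ≥ 207.5 → median here
  km 16 (Delta, w=30) → cum 330
  km 17 (Gamma, w=60) → cum 390
  km 19 (Alpha, w=25) → cum 415
Optimal location: km 15.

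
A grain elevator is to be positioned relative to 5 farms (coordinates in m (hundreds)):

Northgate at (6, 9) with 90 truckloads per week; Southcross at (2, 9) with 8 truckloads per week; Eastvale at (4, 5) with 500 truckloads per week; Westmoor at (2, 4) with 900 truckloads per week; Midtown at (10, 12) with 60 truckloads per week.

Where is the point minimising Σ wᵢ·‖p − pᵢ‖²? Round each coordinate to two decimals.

(3.18, 4.94)

The minimiser of Σwᵢ‖p−pᵢ‖² is the weighted centroid p* = (Σwᵢpᵢ)/(Σwᵢ).
Σwᵢ = 1558.
Σwᵢxᵢ = 90·6 + 8·2 + 500·4 + 900·2 + 60·10 = 4956.
Σwᵢyᵢ = 90·9 + 8·9 + 500·5 + 900·4 + 60·12 = 7702.
x* = 4956/1558 = 3.18, y* = 7702/1558 = 4.94.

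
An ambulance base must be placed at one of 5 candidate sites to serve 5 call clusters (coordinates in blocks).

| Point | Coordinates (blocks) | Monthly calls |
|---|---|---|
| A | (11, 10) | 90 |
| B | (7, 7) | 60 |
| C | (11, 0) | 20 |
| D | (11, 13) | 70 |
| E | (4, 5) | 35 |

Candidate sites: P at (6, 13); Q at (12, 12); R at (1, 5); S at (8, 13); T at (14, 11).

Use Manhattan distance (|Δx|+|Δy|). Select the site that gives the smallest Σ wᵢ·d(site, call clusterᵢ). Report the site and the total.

Total weighted distance at each candidate:
  P (6, 13): total = 2200
  Q (12, 12): total = 1795
  R (1, 5): total = 3495
  S (8, 13): total = 1910
  T (14, 11): total = 2210
Minimum is at Q with total 1795 blocks.

Q, total 1795 blocks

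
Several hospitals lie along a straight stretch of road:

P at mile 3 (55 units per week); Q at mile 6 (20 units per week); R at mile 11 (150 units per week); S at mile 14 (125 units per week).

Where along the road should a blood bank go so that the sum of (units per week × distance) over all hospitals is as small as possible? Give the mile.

x = 11

For a sum of weighted absolute distances on a line, the optimum is the weighted median (not the mean). Total weight W = 350; half-weight = 175.
Sort by position and accumulate weight:
  mile 3 (P, w=55) → cum 55
  mile 6 (Q, w=20) → cum 75
  mile 11 (R, w=150) → cum 225  ≥ 175 → median here
  mile 14 (S, w=125) → cum 350
Optimal location: mile 11.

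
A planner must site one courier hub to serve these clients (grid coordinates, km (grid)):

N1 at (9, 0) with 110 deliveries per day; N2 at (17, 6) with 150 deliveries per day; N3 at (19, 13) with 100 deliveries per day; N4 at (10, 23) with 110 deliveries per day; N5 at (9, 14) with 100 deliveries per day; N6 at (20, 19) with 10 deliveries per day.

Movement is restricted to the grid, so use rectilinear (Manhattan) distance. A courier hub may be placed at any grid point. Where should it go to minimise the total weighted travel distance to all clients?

(10, 13)

Manhattan distance separates: Σwᵢ(|x−xᵢ|+|y−yᵢ|) = Σwᵢ|x−xᵢ| + Σwᵢ|y−yᵢ|, so x and y are optimised independently as 1-D weighted medians.
Total weight W = 580; half = 290.
x-coordinate, sorted with cumulative weight:
  x=9 (N1, w=110) cum 110
  x=9 (N5, w=100) cum 210
  x=10 (N4, w=110) cum 320  ← median
  x=17 (N2, w=150) cum 470
  x=19 (N3, w=100) cum 570
  x=20 (N6, w=10) cum 580
⇒ x* = 10
y-coordinate, sorted with cumulative weight:
  y=0 (N1, w=110) cum 110
  y=6 (N2, w=150) cum 260
  y=13 (N3, w=100) cum 360  ← median
  y=14 (N5, w=100) cum 460
  y=19 (N6, w=10) cum 470
  y=23 (N4, w=110) cum 580
⇒ y* = 13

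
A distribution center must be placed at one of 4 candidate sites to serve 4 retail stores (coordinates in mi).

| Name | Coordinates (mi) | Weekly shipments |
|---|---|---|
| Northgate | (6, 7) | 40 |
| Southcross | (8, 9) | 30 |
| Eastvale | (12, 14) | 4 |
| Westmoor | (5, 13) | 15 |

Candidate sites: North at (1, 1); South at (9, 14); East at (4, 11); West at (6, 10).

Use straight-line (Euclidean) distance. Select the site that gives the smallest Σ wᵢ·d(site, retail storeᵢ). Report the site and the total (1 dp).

Total weighted distance at each candidate:
  North (1, 1): total = 889.2
  South (9, 14): total = 531.4
  East (4, 11): total = 380.8
  West (6, 10): total = 263.4
Minimum is at West with total 263.4 mi.

West, total 263.4 mi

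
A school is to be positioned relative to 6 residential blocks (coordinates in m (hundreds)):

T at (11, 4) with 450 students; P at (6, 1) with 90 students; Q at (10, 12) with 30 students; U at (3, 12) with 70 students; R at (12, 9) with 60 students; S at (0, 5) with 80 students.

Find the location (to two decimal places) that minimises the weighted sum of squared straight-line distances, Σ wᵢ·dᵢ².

(8.62, 5.17)

The minimiser of Σwᵢ‖p−pᵢ‖² is the weighted centroid p* = (Σwᵢpᵢ)/(Σwᵢ).
Σwᵢ = 780.
Σwᵢxᵢ = 450·11 + 90·6 + 30·10 + 70·3 + 60·12 + 80·0 = 6720.
Σwᵢyᵢ = 450·4 + 90·1 + 30·12 + 70·12 + 60·9 + 80·5 = 4030.
x* = 6720/780 = 8.62, y* = 4030/780 = 5.17.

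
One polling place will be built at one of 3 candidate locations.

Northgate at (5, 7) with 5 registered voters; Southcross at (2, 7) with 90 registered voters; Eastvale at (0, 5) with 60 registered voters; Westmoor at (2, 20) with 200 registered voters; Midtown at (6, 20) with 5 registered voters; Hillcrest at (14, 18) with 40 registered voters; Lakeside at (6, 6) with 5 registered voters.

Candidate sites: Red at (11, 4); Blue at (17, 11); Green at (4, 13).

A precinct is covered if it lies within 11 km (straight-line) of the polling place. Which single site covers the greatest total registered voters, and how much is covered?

Coverage radius r = 11 km; a point is covered iff (Δx)²+(Δy)² ≤ 11² = 121.
  Red (11, 4): covers {Northgate, Southcross, Lakeside} → 100
  Blue (17, 11): covers {Hillcrest} → 40
  Green (4, 13): covers {Northgate, Southcross, Eastvale, Westmoor, Midtown, Lakeside} → 365
Maximum coverage at Green: 365 registered voters.

Green, covering 365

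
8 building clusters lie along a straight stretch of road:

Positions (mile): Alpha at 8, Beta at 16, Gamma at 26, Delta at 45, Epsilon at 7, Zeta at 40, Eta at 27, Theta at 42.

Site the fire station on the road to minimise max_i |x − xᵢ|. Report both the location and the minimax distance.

location 26, max distance 19

The 1-center on a line is the midpoint of the two extreme points: leftmost at 7, rightmost at 45.
Optimal location = (7 + 45)/2 = 26; maximum distance = (45 − 7)/2 = 19.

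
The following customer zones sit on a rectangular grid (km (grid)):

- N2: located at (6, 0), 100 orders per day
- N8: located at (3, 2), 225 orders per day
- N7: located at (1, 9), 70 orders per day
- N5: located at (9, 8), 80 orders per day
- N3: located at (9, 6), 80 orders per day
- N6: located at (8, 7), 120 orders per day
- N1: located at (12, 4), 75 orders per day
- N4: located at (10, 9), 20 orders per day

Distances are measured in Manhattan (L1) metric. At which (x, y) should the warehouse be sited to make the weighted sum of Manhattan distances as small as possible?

Manhattan distance separates: Σwᵢ(|x−xᵢ|+|y−yᵢ|) = Σwᵢ|x−xᵢ| + Σwᵢ|y−yᵢ|, so x and y are optimised independently as 1-D weighted medians.
Total weight W = 770; half = 385.
x-coordinate, sorted with cumulative weight:
  x=1 (N7, w=70) cum 70
  x=3 (N8, w=225) cum 295
  x=6 (N2, w=100) cum 395  ← median
  x=8 (N6, w=120) cum 515
  x=9 (N5, w=80) cum 595
  x=9 (N3, w=80) cum 675
  x=10 (N4, w=20) cum 695
  x=12 (N1, w=75) cum 770
⇒ x* = 6
y-coordinate, sorted with cumulative weight:
  y=0 (N2, w=100) cum 100
  y=2 (N8, w=225) cum 325
  y=4 (N1, w=75) cum 400  ← median
  y=6 (N3, w=80) cum 480
  y=7 (N6, w=120) cum 600
  y=8 (N5, w=80) cum 680
  y=9 (N7, w=70) cum 750
  y=9 (N4, w=20) cum 770
⇒ y* = 4

(6, 4)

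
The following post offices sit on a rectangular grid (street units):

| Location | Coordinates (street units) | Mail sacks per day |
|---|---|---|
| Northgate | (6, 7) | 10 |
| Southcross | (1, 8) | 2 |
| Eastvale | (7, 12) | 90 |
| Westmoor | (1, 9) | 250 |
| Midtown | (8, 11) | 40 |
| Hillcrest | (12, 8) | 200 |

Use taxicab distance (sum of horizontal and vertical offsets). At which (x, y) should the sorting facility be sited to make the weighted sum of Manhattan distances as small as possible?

Manhattan distance separates: Σwᵢ(|x−xᵢ|+|y−yᵢ|) = Σwᵢ|x−xᵢ| + Σwᵢ|y−yᵢ|, so x and y are optimised independently as 1-D weighted medians.
Total weight W = 592; half = 296.
x-coordinate, sorted with cumulative weight:
  x=1 (Southcross, w=2) cum 2
  x=1 (Westmoor, w=250) cum 252
  x=6 (Northgate, w=10) cum 262
  x=7 (Eastvale, w=90) cum 352  ← median
  x=8 (Midtown, w=40) cum 392
  x=12 (Hillcrest, w=200) cum 592
⇒ x* = 7
y-coordinate, sorted with cumulative weight:
  y=7 (Northgate, w=10) cum 10
  y=8 (Southcross, w=2) cum 12
  y=8 (Hillcrest, w=200) cum 212
  y=9 (Westmoor, w=250) cum 462  ← median
  y=11 (Midtown, w=40) cum 502
  y=12 (Eastvale, w=90) cum 592
⇒ y* = 9

(7, 9)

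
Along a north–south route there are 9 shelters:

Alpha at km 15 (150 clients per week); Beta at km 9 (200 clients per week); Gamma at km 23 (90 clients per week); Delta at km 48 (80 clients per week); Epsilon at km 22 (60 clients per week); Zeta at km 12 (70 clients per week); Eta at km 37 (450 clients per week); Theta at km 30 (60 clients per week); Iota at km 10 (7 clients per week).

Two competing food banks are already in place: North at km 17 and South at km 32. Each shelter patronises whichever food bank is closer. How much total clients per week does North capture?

577

The indifferent point is the midpoint (17+32)/2 = 24.5; shelters left of it (closer to North at 17) go to North, those right go to South.
  Beta at 9 (w=200) → North
  Iota at 10 (w=7) → North
  Zeta at 12 (w=70) → North
  Alpha at 15 (w=150) → North
  Epsilon at 22 (w=60) → North
  Gamma at 23 (w=90) → North
  Theta at 30 (w=60) → South
  Eta at 37 (w=450) → South
  Delta at 48 (w=80) → South
North captures 577; South captures 590.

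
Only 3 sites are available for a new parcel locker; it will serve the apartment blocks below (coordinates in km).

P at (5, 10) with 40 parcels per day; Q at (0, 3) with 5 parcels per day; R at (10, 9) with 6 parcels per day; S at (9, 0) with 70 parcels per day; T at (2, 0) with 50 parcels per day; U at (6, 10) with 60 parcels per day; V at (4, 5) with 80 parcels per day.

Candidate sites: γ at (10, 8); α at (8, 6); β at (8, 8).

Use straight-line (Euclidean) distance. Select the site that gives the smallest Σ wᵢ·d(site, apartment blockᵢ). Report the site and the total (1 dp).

α, total 1712.6 km

Total weighted distance at each candidate:
  γ (10, 8): total = 2212.3
  α (8, 6): total = 1712.6
  β (8, 8): total = 1838.9
Minimum is at α with total 1712.6 km.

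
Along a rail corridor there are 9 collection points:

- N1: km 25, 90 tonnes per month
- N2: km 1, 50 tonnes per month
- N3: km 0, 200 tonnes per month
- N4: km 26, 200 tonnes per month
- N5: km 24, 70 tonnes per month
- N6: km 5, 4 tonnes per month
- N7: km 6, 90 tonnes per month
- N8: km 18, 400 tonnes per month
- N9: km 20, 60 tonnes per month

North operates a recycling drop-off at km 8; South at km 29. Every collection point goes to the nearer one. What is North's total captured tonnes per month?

744

The indifferent point is the midpoint (8+29)/2 = 18.5; collection points left of it (closer to North at 8) go to North, those right go to South.
  N3 at 0 (w=200) → North
  N2 at 1 (w=50) → North
  N6 at 5 (w=4) → North
  N7 at 6 (w=90) → North
  N8 at 18 (w=400) → North
  N9 at 20 (w=60) → South
  N5 at 24 (w=70) → South
  N1 at 25 (w=90) → South
  N4 at 26 (w=200) → South
North captures 744; South captures 420.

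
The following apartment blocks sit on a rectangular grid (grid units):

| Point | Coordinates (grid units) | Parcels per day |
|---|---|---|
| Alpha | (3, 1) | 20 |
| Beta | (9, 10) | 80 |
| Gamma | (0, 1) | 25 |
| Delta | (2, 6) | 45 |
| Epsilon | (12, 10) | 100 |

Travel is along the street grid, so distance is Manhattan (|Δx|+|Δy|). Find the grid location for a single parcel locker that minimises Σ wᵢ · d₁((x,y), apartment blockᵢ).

(9, 10)

Manhattan distance separates: Σwᵢ(|x−xᵢ|+|y−yᵢ|) = Σwᵢ|x−xᵢ| + Σwᵢ|y−yᵢ|, so x and y are optimised independently as 1-D weighted medians.
Total weight W = 270; half = 135.
x-coordinate, sorted with cumulative weight:
  x=0 (Gamma, w=25) cum 25
  x=2 (Delta, w=45) cum 70
  x=3 (Alpha, w=20) cum 90
  x=9 (Beta, w=80) cum 170  ← median
  x=12 (Epsilon, w=100) cum 270
⇒ x* = 9
y-coordinate, sorted with cumulative weight:
  y=1 (Alpha, w=20) cum 20
  y=1 (Gamma, w=25) cum 45
  y=6 (Delta, w=45) cum 90
  y=10 (Beta, w=80) cum 170  ← median
  y=10 (Epsilon, w=100) cum 270
⇒ y* = 10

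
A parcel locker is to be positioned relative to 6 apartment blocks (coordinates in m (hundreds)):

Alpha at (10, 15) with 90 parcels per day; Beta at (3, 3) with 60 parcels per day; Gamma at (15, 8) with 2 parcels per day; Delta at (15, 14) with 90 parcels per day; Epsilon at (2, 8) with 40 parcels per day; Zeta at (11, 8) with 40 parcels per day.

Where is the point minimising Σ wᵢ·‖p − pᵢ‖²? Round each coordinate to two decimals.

The minimiser of Σwᵢ‖p−pᵢ‖² is the weighted centroid p* = (Σwᵢpᵢ)/(Σwᵢ).
Σwᵢ = 322.
Σwᵢxᵢ = 90·10 + 60·3 + 2·15 + 90·15 + 40·2 + 40·11 = 2980.
Σwᵢyᵢ = 90·15 + 60·3 + 2·8 + 90·14 + 40·8 + 40·8 = 3446.
x* = 2980/322 = 9.25, y* = 3446/322 = 10.70.

(9.25, 10.70)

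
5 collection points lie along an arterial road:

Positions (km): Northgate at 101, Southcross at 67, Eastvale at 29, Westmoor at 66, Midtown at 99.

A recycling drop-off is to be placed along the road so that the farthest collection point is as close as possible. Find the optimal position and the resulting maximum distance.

location 65, max distance 36

The 1-center on a line is the midpoint of the two extreme points: leftmost at 29, rightmost at 101.
Optimal location = (29 + 101)/2 = 65; maximum distance = (101 − 29)/2 = 36.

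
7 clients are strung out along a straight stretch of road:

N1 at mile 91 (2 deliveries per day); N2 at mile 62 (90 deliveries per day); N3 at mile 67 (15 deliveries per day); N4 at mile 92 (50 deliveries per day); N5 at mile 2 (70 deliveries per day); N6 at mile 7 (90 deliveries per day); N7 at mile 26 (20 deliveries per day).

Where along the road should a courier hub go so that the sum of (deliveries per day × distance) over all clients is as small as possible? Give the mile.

For a sum of weighted absolute distances on a line, the optimum is the weighted median (not the mean). Total weight W = 337; half-weight = 168.5.
Sort by position and accumulate weight:
  mile 2 (N5, w=70) → cum 70
  mile 7 (N6, w=90) → cum 160
  mile 26 (N7, w=20) → cum 180  ≥ 168.5 → median here
  mile 62 (N2, w=90) → cum 270
  mile 67 (N3, w=15) → cum 285
  mile 91 (N1, w=2) → cum 287
  mile 92 (N4, w=50) → cum 337
Optimal location: mile 26.

x = 26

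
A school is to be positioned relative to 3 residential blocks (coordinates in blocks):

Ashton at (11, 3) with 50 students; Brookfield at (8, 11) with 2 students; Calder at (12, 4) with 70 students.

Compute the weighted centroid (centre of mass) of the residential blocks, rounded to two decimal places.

The minimiser of Σwᵢ‖p−pᵢ‖² is the weighted centroid p* = (Σwᵢpᵢ)/(Σwᵢ).
Σwᵢ = 122.
Σwᵢxᵢ = 50·11 + 2·8 + 70·12 = 1406.
Σwᵢyᵢ = 50·3 + 2·11 + 70·4 = 452.
x* = 1406/122 = 11.52, y* = 452/122 = 3.70.

(11.52, 3.70)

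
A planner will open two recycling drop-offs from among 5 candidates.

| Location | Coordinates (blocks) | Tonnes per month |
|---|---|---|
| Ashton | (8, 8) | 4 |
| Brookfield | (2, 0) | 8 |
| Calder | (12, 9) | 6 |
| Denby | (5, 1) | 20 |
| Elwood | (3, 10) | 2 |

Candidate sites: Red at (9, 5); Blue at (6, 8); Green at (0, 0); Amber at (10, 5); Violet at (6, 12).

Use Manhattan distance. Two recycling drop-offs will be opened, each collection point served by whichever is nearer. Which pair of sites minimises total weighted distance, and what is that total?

{Blue, Green}, total 196

Evaluate every pair (each demand assigned to the nearer of the two):
  {Blue, Green}: total = 196
  {Red, Green}: total = 216
  {Green, Amber}: total = 216
  {Green, Violet}: total = 224
  {Blue, Amber}: total = 310
  {Red, Blue}: total = 316
  {Blue, Violet}: total = 316
  {Red, Violet}: total = 324
  {Red, Amber}: total = 330
  {Amber, Violet}: total = 350
Best pair: {Blue, Green} with total 196.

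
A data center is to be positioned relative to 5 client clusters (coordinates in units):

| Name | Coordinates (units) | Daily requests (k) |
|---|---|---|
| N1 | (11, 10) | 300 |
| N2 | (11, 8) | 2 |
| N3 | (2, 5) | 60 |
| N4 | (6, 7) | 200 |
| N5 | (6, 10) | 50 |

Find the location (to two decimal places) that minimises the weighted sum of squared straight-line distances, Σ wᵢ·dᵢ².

(8.08, 8.52)

The minimiser of Σwᵢ‖p−pᵢ‖² is the weighted centroid p* = (Σwᵢpᵢ)/(Σwᵢ).
Σwᵢ = 612.
Σwᵢxᵢ = 300·11 + 2·11 + 60·2 + 200·6 + 50·6 = 4942.
Σwᵢyᵢ = 300·10 + 2·8 + 60·5 + 200·7 + 50·10 = 5216.
x* = 4942/612 = 8.08, y* = 5216/612 = 8.52.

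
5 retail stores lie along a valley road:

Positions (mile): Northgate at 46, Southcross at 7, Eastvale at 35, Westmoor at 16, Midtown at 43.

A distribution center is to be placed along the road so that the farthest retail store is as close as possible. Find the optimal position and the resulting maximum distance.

location 26.5, max distance 19.5

The 1-center on a line is the midpoint of the two extreme points: leftmost at 7, rightmost at 46.
Optimal location = (7 + 46)/2 = 26.5; maximum distance = (46 − 7)/2 = 19.5.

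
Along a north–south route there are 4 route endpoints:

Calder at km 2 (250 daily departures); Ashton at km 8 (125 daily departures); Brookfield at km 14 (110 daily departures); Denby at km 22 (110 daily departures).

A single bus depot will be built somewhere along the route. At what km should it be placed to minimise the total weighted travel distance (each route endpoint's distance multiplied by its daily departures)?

x = 8

For a sum of weighted absolute distances on a line, the optimum is the weighted median (not the mean). Total weight W = 595; half-weight = 297.5.
Sort by position and accumulate weight:
  km 2 (Calder, w=250) → cum 250
  km 8 (Ashton, w=125) → cum 375  ≥ 297.5 → median here
  km 14 (Brookfield, w=110) → cum 485
  km 22 (Denby, w=110) → cum 595
Optimal location: km 8.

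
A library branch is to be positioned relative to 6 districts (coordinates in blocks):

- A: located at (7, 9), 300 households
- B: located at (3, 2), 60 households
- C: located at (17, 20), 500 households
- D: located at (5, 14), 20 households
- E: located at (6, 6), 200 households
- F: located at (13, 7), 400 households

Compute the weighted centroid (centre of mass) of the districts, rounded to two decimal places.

(11.68, 11.55)

The minimiser of Σwᵢ‖p−pᵢ‖² is the weighted centroid p* = (Σwᵢpᵢ)/(Σwᵢ).
Σwᵢ = 1480.
Σwᵢxᵢ = 300·7 + 60·3 + 500·17 + 20·5 + 200·6 + 400·13 = 17280.
Σwᵢyᵢ = 300·9 + 60·2 + 500·20 + 20·14 + 200·6 + 400·7 = 17100.
x* = 17280/1480 = 11.68, y* = 17100/1480 = 11.55.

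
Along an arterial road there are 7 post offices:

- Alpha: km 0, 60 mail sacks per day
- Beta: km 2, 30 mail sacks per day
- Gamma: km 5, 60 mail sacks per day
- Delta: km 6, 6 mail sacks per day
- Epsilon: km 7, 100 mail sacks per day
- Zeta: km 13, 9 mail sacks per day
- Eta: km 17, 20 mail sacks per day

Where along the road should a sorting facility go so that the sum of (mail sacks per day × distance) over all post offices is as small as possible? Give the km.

x = 5

For a sum of weighted absolute distances on a line, the optimum is the weighted median (not the mean). Total weight W = 285; half-weight = 142.5.
Sort by position and accumulate weight:
  km 0 (Alpha, w=60) → cum 60
  km 2 (Beta, w=30) → cum 90
  km 5 (Gamma, w=60) → cum 150  ≥ 142.5 → median here
  km 6 (Delta, w=6) → cum 156
  km 7 (Epsilon, w=100) → cum 256
  km 13 (Zeta, w=9) → cum 265
  km 17 (Eta, w=20) → cum 285
Optimal location: km 5.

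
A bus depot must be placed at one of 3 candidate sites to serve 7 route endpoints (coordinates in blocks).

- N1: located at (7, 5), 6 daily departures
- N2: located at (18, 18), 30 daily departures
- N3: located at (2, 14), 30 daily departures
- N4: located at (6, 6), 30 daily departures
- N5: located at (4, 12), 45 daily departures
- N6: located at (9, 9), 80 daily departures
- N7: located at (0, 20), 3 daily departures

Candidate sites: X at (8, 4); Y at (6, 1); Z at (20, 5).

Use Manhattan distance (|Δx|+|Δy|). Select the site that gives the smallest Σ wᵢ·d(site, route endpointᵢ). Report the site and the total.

X, total 2424 blocks

Total weighted distance at each candidate:
  X (8, 4): total = 2424
  Y (6, 1): total = 3100
  Z (20, 5): total = 4128
Minimum is at X with total 2424 blocks.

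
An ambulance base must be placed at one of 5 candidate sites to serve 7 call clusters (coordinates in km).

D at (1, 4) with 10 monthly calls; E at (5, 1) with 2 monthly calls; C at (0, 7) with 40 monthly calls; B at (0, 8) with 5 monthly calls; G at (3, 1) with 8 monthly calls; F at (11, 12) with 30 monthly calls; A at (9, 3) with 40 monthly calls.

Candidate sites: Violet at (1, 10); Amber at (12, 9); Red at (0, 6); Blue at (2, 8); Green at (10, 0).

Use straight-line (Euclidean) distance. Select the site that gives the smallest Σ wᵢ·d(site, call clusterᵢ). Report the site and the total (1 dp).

Total weighted distance at each candidate:
  Violet (1, 10): total = 1022.3
  Amber (12, 9): total = 1148.4
  Red (0, 6): total = 888.5
  Blue (2, 8): total = 852.0
  Green (10, 0): total = 1205.3
Minimum is at Blue with total 852.0 km.

Blue, total 852.0 km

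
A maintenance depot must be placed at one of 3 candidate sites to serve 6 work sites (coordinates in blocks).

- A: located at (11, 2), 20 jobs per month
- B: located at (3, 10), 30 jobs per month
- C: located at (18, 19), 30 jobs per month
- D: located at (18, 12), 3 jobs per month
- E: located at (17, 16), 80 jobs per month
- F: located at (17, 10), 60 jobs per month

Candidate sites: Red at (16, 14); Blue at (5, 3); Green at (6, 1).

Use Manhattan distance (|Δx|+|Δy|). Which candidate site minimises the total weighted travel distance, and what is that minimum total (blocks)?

Total weighted distance at each candidate:
  Red (16, 14): total = 1612
  Blue (5, 3): total = 4486
  Green (6, 1): total = 4729
Minimum is at Red with total 1612 blocks.

Red, total 1612 blocks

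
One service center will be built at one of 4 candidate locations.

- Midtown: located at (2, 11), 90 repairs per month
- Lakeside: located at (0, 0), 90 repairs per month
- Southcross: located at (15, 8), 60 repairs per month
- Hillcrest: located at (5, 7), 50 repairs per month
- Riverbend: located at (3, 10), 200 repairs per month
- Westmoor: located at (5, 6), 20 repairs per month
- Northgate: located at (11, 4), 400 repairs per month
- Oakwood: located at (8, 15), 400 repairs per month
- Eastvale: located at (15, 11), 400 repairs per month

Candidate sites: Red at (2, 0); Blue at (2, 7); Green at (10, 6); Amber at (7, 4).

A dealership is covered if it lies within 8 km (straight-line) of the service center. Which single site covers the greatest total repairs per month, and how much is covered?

Green, covering 930

Coverage radius r = 8 km; a point is covered iff (Δx)²+(Δy)² ≤ 8² = 64.
  Red (2, 0): covers {Lakeside, Hillcrest, Westmoor} → 160
  Blue (2, 7): covers {Midtown, Lakeside, Hillcrest, Riverbend, Westmoor} → 450
  Green (10, 6): covers {Southcross, Hillcrest, Westmoor, Northgate, Eastvale} → 930
  Amber (7, 4): covers {Hillcrest, Riverbend, Westmoor, Northgate} → 670
Maximum coverage at Green: 930 repairs per month.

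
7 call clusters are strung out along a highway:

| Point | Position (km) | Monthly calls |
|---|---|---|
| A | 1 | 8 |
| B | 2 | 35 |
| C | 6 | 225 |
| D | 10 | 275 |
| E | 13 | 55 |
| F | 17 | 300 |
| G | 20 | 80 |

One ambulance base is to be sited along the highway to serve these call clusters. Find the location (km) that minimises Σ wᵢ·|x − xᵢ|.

For a sum of weighted absolute distances on a line, the optimum is the weighted median (not the mean). Total weight W = 978; half-weight = 489.
Sort by position and accumulate weight:
  km 1 (A, w=8) → cum 8
  km 2 (B, w=35) → cum 43
  km 6 (C, w=225) → cum 268
  km 10 (D, w=275) → cum 543  ≥ 489 → median here
  km 13 (E, w=55) → cum 598
  km 17 (F, w=300) → cum 898
  km 20 (G, w=80) → cum 978
Optimal location: km 10.

x = 10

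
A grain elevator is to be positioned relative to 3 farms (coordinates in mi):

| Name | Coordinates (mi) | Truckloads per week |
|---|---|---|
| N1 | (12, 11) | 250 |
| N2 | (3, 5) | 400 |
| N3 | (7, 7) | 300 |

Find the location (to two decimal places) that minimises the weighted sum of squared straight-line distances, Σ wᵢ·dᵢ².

(6.63, 7.21)

The minimiser of Σwᵢ‖p−pᵢ‖² is the weighted centroid p* = (Σwᵢpᵢ)/(Σwᵢ).
Σwᵢ = 950.
Σwᵢxᵢ = 250·12 + 400·3 + 300·7 = 6300.
Σwᵢyᵢ = 250·11 + 400·5 + 300·7 = 6850.
x* = 6300/950 = 6.63, y* = 6850/950 = 7.21.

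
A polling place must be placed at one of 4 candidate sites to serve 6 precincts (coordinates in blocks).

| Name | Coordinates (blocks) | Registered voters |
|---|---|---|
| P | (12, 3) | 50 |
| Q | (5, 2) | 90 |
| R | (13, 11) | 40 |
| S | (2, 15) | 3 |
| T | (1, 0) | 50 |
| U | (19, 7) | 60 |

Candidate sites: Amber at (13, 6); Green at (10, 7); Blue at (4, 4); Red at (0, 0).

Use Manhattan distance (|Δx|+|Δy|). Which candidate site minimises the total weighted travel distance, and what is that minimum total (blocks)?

Total weighted distance at each candidate:
  Amber (13, 6): total = 2860
  Green (10, 7): total = 2868
  Blue (4, 4): total = 2829
  Red (0, 0): total = 4001
Minimum is at Blue with total 2829 blocks.

Blue, total 2829 blocks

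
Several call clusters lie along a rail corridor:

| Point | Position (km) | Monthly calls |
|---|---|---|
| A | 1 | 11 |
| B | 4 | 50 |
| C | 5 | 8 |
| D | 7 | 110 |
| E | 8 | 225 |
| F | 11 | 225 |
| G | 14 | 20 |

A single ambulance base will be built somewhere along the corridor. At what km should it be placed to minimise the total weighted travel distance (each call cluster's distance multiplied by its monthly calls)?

For a sum of weighted absolute distances on a line, the optimum is the weighted median (not the mean). Total weight W = 649; half-weight = 324.5.
Sort by position and accumulate weight:
  km 1 (A, w=11) → cum 11
  km 4 (B, w=50) → cum 61
  km 5 (C, w=8) → cum 69
  km 7 (D, w=110) → cum 179
  km 8 (E, w=225) → cum 404  ≥ 324.5 → median here
  km 11 (F, w=225) → cum 629
  km 14 (G, w=20) → cum 649
Optimal location: km 8.

x = 8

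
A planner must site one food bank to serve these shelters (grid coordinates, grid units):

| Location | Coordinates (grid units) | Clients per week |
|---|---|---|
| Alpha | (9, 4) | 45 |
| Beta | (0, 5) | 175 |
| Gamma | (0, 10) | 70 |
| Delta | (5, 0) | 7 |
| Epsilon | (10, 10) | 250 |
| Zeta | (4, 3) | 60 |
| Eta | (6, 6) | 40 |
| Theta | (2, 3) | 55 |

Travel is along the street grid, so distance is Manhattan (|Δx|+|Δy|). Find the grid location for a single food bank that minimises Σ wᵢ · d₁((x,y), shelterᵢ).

(4, 6)

Manhattan distance separates: Σwᵢ(|x−xᵢ|+|y−yᵢ|) = Σwᵢ|x−xᵢ| + Σwᵢ|y−yᵢ|, so x and y are optimised independently as 1-D weighted medians.
Total weight W = 702; half = 351.
x-coordinate, sorted with cumulative weight:
  x=0 (Beta, w=175) cum 175
  x=0 (Gamma, w=70) cum 245
  x=2 (Theta, w=55) cum 300
  x=4 (Zeta, w=60) cum 360  ← median
  x=5 (Delta, w=7) cum 367
  x=6 (Eta, w=40) cum 407
  x=9 (Alpha, w=45) cum 452
  x=10 (Epsilon, w=250) cum 702
⇒ x* = 4
y-coordinate, sorted with cumulative weight:
  y=0 (Delta, w=7) cum 7
  y=3 (Zeta, w=60) cum 67
  y=3 (Theta, w=55) cum 122
  y=4 (Alpha, w=45) cum 167
  y=5 (Beta, w=175) cum 342
  y=6 (Eta, w=40) cum 382  ← median
  y=10 (Gamma, w=70) cum 452
  y=10 (Epsilon, w=250) cum 702
⇒ y* = 6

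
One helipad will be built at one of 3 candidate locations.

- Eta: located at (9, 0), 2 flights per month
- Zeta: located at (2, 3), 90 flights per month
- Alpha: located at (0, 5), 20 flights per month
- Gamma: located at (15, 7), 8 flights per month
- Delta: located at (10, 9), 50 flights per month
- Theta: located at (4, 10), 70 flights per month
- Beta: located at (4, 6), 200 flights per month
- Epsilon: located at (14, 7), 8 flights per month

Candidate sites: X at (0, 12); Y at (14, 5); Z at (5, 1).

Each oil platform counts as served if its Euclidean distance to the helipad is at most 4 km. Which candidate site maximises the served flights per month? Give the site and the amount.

Coverage radius r = 4 km; a point is covered iff (Δx)²+(Δy)² ≤ 4² = 16.
  X (0, 12): covers {none} → 0
  Y (14, 5): covers {Gamma, Epsilon} → 16
  Z (5, 1): covers {Zeta} → 90
Maximum coverage at Z: 90 flights per month.

Z, covering 90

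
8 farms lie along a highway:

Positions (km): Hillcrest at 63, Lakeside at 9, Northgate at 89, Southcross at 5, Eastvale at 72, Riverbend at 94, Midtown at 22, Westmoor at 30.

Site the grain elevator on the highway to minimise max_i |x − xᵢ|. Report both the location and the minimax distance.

location 49.5, max distance 44.5

The 1-center on a line is the midpoint of the two extreme points: leftmost at 5, rightmost at 94.
Optimal location = (5 + 94)/2 = 49.5; maximum distance = (94 − 5)/2 = 44.5.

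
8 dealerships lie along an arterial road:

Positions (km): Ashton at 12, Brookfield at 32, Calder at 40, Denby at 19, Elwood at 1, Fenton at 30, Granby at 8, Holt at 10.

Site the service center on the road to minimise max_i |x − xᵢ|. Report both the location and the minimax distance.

location 20.5, max distance 19.5

The 1-center on a line is the midpoint of the two extreme points: leftmost at 1, rightmost at 40.
Optimal location = (1 + 40)/2 = 20.5; maximum distance = (40 − 1)/2 = 19.5.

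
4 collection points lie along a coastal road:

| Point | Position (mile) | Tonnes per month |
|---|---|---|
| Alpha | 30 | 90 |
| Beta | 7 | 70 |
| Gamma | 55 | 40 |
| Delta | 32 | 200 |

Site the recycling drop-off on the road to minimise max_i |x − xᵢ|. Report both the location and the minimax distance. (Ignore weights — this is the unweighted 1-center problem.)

The 1-center on a line is the midpoint of the two extreme points: leftmost at 7, rightmost at 55.
Optimal location = (7 + 55)/2 = 31; maximum distance = (55 − 7)/2 = 24.

location 31, max distance 24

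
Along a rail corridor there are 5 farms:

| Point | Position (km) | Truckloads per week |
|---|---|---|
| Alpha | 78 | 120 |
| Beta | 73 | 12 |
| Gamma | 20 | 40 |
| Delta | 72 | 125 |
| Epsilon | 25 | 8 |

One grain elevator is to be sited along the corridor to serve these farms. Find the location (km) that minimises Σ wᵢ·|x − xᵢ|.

For a sum of weighted absolute distances on a line, the optimum is the weighted median (not the mean). Total weight W = 305; half-weight = 152.5.
Sort by position and accumulate weight:
  km 20 (Gamma, w=40) → cum 40
  km 25 (Epsilon, w=8) → cum 48
  km 72 (Delta, w=125) → cum 173  ≥ 152.5 → median here
  km 73 (Beta, w=12) → cum 185
  km 78 (Alpha, w=120) → cum 305
Optimal location: km 72.

x = 72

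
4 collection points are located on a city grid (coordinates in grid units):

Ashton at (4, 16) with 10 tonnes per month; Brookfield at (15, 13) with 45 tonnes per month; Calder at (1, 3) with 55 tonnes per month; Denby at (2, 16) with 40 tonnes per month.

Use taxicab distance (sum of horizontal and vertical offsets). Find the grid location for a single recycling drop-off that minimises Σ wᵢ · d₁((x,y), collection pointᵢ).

(2, 13)

Manhattan distance separates: Σwᵢ(|x−xᵢ|+|y−yᵢ|) = Σwᵢ|x−xᵢ| + Σwᵢ|y−yᵢ|, so x and y are optimised independently as 1-D weighted medians.
Total weight W = 150; half = 75.
x-coordinate, sorted with cumulative weight:
  x=1 (Calder, w=55) cum 55
  x=2 (Denby, w=40) cum 95  ← median
  x=4 (Ashton, w=10) cum 105
  x=15 (Brookfield, w=45) cum 150
⇒ x* = 2
y-coordinate, sorted with cumulative weight:
  y=3 (Calder, w=55) cum 55
  y=13 (Brookfield, w=45) cum 100  ← median
  y=16 (Ashton, w=10) cum 110
  y=16 (Denby, w=40) cum 150
⇒ y* = 13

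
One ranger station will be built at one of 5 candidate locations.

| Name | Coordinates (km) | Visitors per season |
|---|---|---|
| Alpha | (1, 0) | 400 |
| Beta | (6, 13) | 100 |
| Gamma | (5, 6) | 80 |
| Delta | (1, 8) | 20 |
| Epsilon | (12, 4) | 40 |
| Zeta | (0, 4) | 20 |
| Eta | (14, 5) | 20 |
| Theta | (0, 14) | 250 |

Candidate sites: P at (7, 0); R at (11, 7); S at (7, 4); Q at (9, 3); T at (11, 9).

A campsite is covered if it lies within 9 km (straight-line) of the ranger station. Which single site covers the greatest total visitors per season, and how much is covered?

S, covering 580

Coverage radius r = 9 km; a point is covered iff (Δx)²+(Δy)² ≤ 9² = 81.
  P (7, 0): covers {Alpha, Gamma, Epsilon, Zeta, Eta} → 560
  R (11, 7): covers {Beta, Gamma, Epsilon, Eta} → 240
  S (7, 4): covers {Alpha, Gamma, Delta, Epsilon, Zeta, Eta} → 580
  Q (9, 3): covers {Alpha, Gamma, Epsilon, Eta} → 540
  T (11, 9): covers {Beta, Gamma, Epsilon, Eta} → 240
Maximum coverage at S: 580 visitors per season.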